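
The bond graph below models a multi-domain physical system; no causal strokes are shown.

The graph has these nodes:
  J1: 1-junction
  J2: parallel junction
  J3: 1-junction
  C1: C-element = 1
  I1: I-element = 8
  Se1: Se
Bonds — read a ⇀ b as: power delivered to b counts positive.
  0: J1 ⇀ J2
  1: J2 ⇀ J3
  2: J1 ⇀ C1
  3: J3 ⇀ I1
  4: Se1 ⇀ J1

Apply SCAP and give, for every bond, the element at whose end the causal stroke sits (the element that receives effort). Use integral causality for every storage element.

#0 →J2
#1 →J3
#2 →J1
#3 →I1
#4 →J1

b4 →J1  (Se1 fixes effort; stroke away)
b2 →J1  (C1 integral (e out))
b0 →J2  (J1 needs exactly one f-in)
b1 →J3  (J2: bond 0 brought effort, rest push out)
b3 →I1  (only one flow-in slot at J3)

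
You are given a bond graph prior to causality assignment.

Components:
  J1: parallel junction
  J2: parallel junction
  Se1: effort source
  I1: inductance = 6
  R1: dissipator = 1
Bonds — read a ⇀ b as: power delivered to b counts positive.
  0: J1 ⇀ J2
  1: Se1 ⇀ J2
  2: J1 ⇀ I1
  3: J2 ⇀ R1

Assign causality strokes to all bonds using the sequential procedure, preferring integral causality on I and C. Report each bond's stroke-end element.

b1 |J2  (Se1 (Se) sets effort on bond)
b0 |J1  (common-e at J2 fixed by 1)
b3 |R1  (common-e at J2 fixed by 1)
b2 |I1  (J1: bond 0 brought effort, rest push out)

β0 stroke→J1
β1 stroke→J2
β2 stroke→I1
β3 stroke→R1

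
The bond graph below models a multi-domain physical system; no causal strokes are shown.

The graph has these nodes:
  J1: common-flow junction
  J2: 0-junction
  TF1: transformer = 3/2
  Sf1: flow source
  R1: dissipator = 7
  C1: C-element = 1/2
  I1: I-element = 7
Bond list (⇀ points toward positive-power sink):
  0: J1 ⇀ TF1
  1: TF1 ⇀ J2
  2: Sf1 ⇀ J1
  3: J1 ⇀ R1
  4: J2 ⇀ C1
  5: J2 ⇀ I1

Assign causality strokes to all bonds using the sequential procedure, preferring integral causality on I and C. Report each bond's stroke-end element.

bond 0 stroke→J1
bond 1 stroke→TF1
bond 2 stroke→Sf1
bond 3 stroke→J1
bond 4 stroke→J2
bond 5 stroke→I1

#2 stroke→Sf1  (Sf1: flow source, stroke at near end)
#0 stroke→J1  (1-jn J1 has f-setter on 2)
#3 stroke→J1  (common-f at J1 fixed by 2)
#1 stroke→TF1  (TF TF1: opposite of bond 0)
#4 stroke→J2  (C1 outputs effort q/C1)
#5 stroke→I1  (J2 effort already set via bond 4)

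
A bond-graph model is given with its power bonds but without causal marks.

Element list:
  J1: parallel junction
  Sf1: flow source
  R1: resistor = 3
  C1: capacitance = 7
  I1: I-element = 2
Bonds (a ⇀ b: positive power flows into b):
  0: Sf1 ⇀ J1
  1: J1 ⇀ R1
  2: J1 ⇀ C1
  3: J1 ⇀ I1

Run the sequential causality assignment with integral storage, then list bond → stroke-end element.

#0 |Sf1  (Sf1 (Sf) sets flow on bond)
#2 |J1  (C1: C, integral causality)
#1 |R1  (J1: bond 2 brought effort, rest push out)
#3 |I1  (J1 effort already set via bond 2)

bond 0 →Sf1
bond 1 →R1
bond 2 →J1
bond 3 →I1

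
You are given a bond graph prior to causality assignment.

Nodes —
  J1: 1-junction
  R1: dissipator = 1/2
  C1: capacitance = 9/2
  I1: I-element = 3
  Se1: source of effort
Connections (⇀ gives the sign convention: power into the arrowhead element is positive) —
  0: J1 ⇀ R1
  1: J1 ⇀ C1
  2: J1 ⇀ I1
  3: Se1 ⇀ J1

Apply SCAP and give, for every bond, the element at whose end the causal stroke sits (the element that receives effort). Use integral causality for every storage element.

b0 →J1
b1 →J1
b2 →I1
b3 →J1

#3 |J1  (source Se1 imposes e)
#1 |J1  (C1: C, integral causality)
#2 |I1  (I1 outputs flow p/I1)
#0 |J1  (J1 flow already set via bond 2)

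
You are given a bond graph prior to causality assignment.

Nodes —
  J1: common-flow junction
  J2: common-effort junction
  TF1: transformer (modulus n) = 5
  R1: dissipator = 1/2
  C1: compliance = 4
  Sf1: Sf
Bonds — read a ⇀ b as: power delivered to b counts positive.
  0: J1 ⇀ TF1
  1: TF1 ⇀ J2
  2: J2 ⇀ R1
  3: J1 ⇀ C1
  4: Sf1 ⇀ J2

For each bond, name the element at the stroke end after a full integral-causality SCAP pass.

β4 →Sf1  (Sf1 (Sf) sets flow on bond)
β3 →J1  (C1: C, integral causality)
β0 →TF1  (only one flow-in slot at J1)
β1 →J2  (through TF1, causality passes straight; one stroke at TF1)
β2 →R1  (J2 effort already set via bond 1)

#0 stroke→TF1
#1 stroke→J2
#2 stroke→R1
#3 stroke→J1
#4 stroke→Sf1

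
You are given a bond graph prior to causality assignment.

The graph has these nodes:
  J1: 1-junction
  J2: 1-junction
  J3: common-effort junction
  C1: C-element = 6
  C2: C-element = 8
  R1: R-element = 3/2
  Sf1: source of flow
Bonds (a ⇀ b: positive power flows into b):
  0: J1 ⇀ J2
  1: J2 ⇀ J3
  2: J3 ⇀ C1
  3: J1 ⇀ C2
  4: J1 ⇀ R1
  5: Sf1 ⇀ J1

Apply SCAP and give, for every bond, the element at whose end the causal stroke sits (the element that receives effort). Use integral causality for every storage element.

b5 →Sf1  (Sf1: flow source, stroke at near end)
b0 →J1  (common-f at J1 fixed by 5)
b3 →J1  (J1 flow already set via bond 5)
b4 →J1  (common-f at J1 fixed by 5)
b1 →J2  (J2: bond 0 brought flow, rest push out)
b2 →J3  (closing 0-jn rule on J3)

bond 0 |J1
bond 1 |J2
bond 2 |J3
bond 3 |J1
bond 4 |J1
bond 5 |Sf1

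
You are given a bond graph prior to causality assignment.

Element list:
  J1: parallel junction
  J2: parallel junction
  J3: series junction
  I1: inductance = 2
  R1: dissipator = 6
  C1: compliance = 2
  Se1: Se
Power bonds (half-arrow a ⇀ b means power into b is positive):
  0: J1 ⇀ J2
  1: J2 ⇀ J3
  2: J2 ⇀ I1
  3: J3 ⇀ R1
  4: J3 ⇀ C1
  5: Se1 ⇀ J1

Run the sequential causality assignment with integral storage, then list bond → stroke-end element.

bond 0 stroke at J2
bond 1 stroke at J3
bond 2 stroke at I1
bond 3 stroke at R1
bond 4 stroke at J3
bond 5 stroke at J1

b5 |J1  (Se1 (Se) sets effort on bond)
b0 |J2  (J1 effort already set via bond 5)
b1 |J3  (J2: bond 0 brought effort, rest push out)
b2 |I1  (J2 effort already set via bond 0)
b4 |J3  (C1 integral (e out))
b3 |R1  (only one flow-in slot at J3)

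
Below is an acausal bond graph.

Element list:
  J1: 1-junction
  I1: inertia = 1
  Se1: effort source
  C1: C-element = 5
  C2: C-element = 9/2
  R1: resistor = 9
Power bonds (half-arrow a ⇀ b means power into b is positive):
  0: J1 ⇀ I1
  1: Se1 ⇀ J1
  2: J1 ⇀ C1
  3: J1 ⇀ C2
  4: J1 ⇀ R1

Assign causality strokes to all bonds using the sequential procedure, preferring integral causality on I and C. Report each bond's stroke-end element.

β0 stroke at I1
β1 stroke at J1
β2 stroke at J1
β3 stroke at J1
β4 stroke at J1

bond 1 stroke at J1  (Se1: effort source, stroke at far end)
bond 0 stroke at I1  (prefer integral on I1)
bond 2 stroke at J1  (common-f at J1 fixed by 0)
bond 3 stroke at J1  (J1 flow already set via bond 0)
bond 4 stroke at J1  (1-jn J1 has f-setter on 0)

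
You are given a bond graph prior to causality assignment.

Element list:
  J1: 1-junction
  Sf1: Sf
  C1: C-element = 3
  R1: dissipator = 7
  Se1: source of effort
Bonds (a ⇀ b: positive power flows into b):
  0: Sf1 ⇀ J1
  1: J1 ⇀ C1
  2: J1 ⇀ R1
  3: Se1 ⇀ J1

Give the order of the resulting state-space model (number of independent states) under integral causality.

1  (C1 all integral)

#0 |Sf1  (Sf1: flow source, stroke at near end)
#3 |J1  (Se1 (Se) sets effort on bond)
#1 |J1  (J1: bond 0 brought flow, rest push out)
#2 |J1  (J1: bond 0 brought flow, rest push out)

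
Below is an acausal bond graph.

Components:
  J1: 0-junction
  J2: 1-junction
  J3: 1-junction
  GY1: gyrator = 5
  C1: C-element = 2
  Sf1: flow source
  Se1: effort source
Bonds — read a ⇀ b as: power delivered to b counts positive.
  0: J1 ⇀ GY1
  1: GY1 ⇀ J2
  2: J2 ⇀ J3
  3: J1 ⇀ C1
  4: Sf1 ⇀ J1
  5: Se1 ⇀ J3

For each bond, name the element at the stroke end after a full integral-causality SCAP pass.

#0 →GY1
#1 →GY1
#2 →J2
#3 →J1
#4 →Sf1
#5 →J3

bond 4 stroke→Sf1  (Sf1 fixes flow; stroke at Sf1)
bond 5 stroke→J3  (Se1: effort source, stroke at far end)
bond 2 stroke→J2  (only one flow-in slot at J3)
bond 1 stroke→GY1  (closing 1-jn rule on J2)
bond 0 stroke→GY1  (GY1: gyrator matches bond 1)
bond 3 stroke→J1  (J1: last free bond brings effort in)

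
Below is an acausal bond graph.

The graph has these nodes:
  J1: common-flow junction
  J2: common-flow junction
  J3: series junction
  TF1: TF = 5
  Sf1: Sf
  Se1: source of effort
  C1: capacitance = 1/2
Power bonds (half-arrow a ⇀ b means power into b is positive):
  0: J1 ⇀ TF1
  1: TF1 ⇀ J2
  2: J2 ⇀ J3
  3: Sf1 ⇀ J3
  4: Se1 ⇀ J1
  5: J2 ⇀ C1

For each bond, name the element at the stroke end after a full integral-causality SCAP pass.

bond 0 stroke at TF1
bond 1 stroke at J2
bond 2 stroke at J3
bond 3 stroke at Sf1
bond 4 stroke at J1
bond 5 stroke at J2

#3 stroke→Sf1  (Sf1: flow source, stroke at near end)
#4 stroke→J1  (Se1 (Se) sets effort on bond)
#0 stroke→TF1  (J1 needs exactly one f-in)
#2 stroke→J3  (J3: bond 3 brought flow, rest push out)
#1 stroke→J2  (TF TF1: opposite of bond 0)
#5 stroke→J2  (1-jn J2 has f-setter on 2)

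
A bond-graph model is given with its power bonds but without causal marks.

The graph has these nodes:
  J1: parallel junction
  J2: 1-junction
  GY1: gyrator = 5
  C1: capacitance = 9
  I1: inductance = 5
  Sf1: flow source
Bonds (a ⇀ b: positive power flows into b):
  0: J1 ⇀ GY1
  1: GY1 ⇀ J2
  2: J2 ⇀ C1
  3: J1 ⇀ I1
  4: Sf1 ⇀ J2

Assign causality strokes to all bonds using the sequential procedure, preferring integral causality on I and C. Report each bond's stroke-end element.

β4 →Sf1  (Sf1 fixes flow; stroke at Sf1)
β1 →J2  (J2: bond 4 brought flow, rest push out)
β2 →J2  (J2 flow already set via bond 4)
β0 →J1  (GY1: gyrator matches bond 1)
β3 →I1  (J1: bond 0 brought effort, rest push out)

b0 |J1
b1 |J2
b2 |J2
b3 |I1
b4 |Sf1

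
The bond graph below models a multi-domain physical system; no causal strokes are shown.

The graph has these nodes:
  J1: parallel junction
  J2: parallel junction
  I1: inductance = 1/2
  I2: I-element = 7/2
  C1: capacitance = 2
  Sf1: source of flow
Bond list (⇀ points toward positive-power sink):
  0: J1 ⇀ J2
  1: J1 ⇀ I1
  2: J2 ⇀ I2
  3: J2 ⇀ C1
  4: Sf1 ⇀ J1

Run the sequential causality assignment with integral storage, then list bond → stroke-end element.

β4 stroke at Sf1  (source Sf1 imposes f)
β1 stroke at I1  (I1 outputs flow p/I1)
β0 stroke at J1  (J1 needs exactly one e-in)
β2 stroke at I2  (prefer integral on I2)
β3 stroke at J2  (J2 needs exactly one e-in)

β0 stroke at J1
β1 stroke at I1
β2 stroke at I2
β3 stroke at J2
β4 stroke at Sf1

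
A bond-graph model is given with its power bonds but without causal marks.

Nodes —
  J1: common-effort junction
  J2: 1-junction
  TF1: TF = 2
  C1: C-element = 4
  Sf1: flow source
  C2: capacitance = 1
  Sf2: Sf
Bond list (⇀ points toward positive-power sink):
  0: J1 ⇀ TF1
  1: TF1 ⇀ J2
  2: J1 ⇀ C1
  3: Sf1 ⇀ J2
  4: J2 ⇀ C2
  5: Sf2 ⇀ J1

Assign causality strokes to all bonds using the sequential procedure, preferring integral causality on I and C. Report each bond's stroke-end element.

#3 stroke→Sf1  (Sf1: flow source, stroke at near end)
#5 stroke→Sf2  (Sf2 fixes flow; stroke at Sf2)
#1 stroke→J2  (J2: bond 3 brought flow, rest push out)
#4 stroke→J2  (1-jn J2 has f-setter on 3)
#0 stroke→TF1  (TF1: transformer flips bond 1)
#2 stroke→J1  (J1: last free bond brings effort in)

bond 0 →TF1
bond 1 →J2
bond 2 →J1
bond 3 →Sf1
bond 4 →J2
bond 5 →Sf2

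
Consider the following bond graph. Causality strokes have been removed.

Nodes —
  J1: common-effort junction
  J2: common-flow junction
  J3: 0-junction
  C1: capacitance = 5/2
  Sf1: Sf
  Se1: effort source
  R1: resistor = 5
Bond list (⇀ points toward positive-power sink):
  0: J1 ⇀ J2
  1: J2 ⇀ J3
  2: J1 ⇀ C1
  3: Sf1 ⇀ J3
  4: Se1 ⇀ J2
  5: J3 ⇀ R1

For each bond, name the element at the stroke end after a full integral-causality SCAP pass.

#0 stroke at J2
#1 stroke at J3
#2 stroke at J1
#3 stroke at Sf1
#4 stroke at J2
#5 stroke at R1

#3 stroke→Sf1  (source Sf1 imposes f)
#4 stroke→J2  (Se1 fixes effort; stroke away)
#2 stroke→J1  (C1: C, integral causality)
#0 stroke→J2  (J1: bond 2 brought effort, rest push out)
#1 stroke→J3  (only one flow-in slot at J2)
#5 stroke→R1  (0-jn J3 has e-setter on 1)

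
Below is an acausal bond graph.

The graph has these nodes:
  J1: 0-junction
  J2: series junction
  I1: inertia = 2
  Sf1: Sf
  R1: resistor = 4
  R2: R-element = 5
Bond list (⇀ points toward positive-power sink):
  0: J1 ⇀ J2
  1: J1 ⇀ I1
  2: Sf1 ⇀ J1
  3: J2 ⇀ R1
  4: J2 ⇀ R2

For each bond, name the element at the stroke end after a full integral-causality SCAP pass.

b2 →Sf1  (Sf1: flow source, stroke at near end)
b1 →I1  (I1 outputs flow p/I1)
b0 →J1  (J1 needs exactly one e-in)
b3 →J2  (J2 flow already set via bond 0)
b4 →J2  (1-jn J2 has f-setter on 0)

bond 0 stroke→J1
bond 1 stroke→I1
bond 2 stroke→Sf1
bond 3 stroke→J2
bond 4 stroke→J2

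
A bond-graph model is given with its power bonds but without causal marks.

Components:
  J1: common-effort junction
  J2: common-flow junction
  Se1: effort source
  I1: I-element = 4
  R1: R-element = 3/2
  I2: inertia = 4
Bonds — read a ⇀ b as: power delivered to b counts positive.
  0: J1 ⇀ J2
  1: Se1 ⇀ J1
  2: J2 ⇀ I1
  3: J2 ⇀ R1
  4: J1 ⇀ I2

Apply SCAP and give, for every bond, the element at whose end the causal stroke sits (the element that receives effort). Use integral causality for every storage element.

bond 0 |J2
bond 1 |J1
bond 2 |I1
bond 3 |J2
bond 4 |I2

#1 stroke→J1  (source Se1 imposes e)
#0 stroke→J2  (common-e at J1 fixed by 1)
#4 stroke→I2  (J1: bond 1 brought effort, rest push out)
#2 stroke→I1  (prefer integral on I1)
#3 stroke→J2  (common-f at J2 fixed by 2)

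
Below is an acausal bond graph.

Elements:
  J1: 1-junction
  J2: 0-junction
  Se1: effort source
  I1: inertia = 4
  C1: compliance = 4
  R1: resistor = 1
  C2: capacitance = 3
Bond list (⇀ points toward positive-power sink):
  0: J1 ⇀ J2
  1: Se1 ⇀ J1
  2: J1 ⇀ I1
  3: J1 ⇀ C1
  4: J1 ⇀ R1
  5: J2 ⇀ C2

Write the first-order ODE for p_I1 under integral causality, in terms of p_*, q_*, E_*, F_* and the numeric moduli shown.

#1 →J1  (Se1: effort source, stroke at far end)
#2 →I1  (I1 integral (f out))
#0 →J1  (1-jn J1 has f-setter on 2)
#3 →J1  (J1 flow already set via bond 2)
#4 →J1  (J1 flow already set via bond 2)
#5 →J2  (J2 needs exactly one e-in)

dp_I1/dt = E_Se1 - p_I1/4 - q_C1/4 - q_C2/3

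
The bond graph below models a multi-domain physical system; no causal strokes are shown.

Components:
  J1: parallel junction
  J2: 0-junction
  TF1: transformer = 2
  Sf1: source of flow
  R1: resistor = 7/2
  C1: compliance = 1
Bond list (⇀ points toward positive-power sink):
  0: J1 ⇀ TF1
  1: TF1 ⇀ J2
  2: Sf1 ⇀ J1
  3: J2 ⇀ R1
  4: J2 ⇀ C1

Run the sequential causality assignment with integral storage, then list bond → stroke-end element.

b0 →J1
b1 →TF1
b2 →Sf1
b3 →R1
b4 →J2

#2 stroke→Sf1  (Sf1 fixes flow; stroke at Sf1)
#0 stroke→J1  (closing 0-jn rule on J1)
#1 stroke→TF1  (through TF1, causality passes straight; one stroke at TF1)
#4 stroke→J2  (C1: C, integral causality)
#3 stroke→R1  (0-jn J2 has e-setter on 4)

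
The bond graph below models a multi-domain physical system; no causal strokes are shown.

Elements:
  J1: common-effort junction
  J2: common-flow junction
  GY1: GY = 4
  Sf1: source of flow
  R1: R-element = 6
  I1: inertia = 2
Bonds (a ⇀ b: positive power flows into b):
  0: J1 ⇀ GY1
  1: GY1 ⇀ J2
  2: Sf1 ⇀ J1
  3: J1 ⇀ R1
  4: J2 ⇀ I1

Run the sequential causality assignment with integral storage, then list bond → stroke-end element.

β0 stroke→J1
β1 stroke→J2
β2 stroke→Sf1
β3 stroke→R1
β4 stroke→I1

bond 2 stroke at Sf1  (Sf1 (Sf) sets flow on bond)
bond 4 stroke at I1  (I1 integral (f out))
bond 1 stroke at J2  (J2: bond 4 brought flow, rest push out)
bond 0 stroke at J1  (GY1 both-in/both-out from 1)
bond 3 stroke at R1  (J1 effort already set via bond 0)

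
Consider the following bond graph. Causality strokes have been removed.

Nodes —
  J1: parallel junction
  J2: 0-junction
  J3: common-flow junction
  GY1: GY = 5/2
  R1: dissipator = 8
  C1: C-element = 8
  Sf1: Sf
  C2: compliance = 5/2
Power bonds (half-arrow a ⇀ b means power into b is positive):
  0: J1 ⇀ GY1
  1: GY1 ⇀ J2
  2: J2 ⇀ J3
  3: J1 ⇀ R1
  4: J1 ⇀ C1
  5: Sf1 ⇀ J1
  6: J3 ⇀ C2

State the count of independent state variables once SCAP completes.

b5 stroke→Sf1  (Sf1: flow source, stroke at near end)
b4 stroke→J1  (C1 outputs effort q/C1)
b0 stroke→GY1  (common-e at J1 fixed by 4)
b3 stroke→R1  (common-e at J1 fixed by 4)
b1 stroke→GY1  (GY GY1: same side as bond 0)
b2 stroke→J2  (only one effort-in slot at J2)
b6 stroke→J3  (J3 flow already set via bond 2)

2  (C1, C2 all integral)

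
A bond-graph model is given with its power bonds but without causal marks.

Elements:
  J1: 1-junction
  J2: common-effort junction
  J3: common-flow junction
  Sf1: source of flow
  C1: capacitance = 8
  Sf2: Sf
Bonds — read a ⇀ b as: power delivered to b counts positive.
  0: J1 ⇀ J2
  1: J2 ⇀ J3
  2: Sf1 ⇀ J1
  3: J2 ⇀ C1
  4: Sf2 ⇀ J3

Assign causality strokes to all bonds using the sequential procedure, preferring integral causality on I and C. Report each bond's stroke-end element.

b2 stroke→Sf1  (Sf1 fixes flow; stroke at Sf1)
b4 stroke→Sf2  (Sf2 fixes flow; stroke at Sf2)
b0 stroke→J1  (J1: bond 2 brought flow, rest push out)
b1 stroke→J3  (J3 flow already set via bond 4)
b3 stroke→J2  (only one effort-in slot at J2)

bond 0 |J1
bond 1 |J3
bond 2 |Sf1
bond 3 |J2
bond 4 |Sf2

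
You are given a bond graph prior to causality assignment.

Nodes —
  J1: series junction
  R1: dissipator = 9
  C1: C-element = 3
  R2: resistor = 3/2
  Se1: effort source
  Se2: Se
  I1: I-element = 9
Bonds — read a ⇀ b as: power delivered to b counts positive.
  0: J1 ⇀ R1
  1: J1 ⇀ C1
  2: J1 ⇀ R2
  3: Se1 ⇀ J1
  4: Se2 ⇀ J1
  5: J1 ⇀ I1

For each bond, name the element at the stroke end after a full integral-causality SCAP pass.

β3 |J1  (source Se1 imposes e)
β4 |J1  (Se2: effort source, stroke at far end)
β1 |J1  (C1 integral (e out))
β5 |I1  (I1: I, integral causality)
β0 |J1  (common-f at J1 fixed by 5)
β2 |J1  (1-jn J1 has f-setter on 5)

β0 |J1
β1 |J1
β2 |J1
β3 |J1
β4 |J1
β5 |I1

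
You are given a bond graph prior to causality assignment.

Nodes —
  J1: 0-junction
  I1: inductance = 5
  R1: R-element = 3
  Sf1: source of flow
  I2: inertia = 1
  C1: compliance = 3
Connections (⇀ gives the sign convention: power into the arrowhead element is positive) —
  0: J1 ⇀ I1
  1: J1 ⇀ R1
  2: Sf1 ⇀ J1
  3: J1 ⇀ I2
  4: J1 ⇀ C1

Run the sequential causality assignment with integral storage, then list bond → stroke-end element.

b2 stroke at Sf1  (Sf1 (Sf) sets flow on bond)
b0 stroke at I1  (I1 outputs flow p/I1)
b3 stroke at I2  (prefer integral on I2)
b4 stroke at J1  (prefer integral on C1)
b1 stroke at R1  (J1 effort already set via bond 4)

b0 stroke→I1
b1 stroke→R1
b2 stroke→Sf1
b3 stroke→I2
b4 stroke→J1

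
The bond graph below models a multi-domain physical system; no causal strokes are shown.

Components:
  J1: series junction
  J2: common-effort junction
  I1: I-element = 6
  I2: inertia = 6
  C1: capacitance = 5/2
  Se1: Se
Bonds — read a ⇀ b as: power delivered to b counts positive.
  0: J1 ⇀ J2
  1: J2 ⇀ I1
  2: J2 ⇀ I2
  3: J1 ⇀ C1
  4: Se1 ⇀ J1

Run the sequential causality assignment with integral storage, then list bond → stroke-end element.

#0 |J2
#1 |I1
#2 |I2
#3 |J1
#4 |J1

β4 stroke→J1  (Se1 fixes effort; stroke away)
β1 stroke→I1  (I1 integral (f out))
β2 stroke→I2  (I2 outputs flow p/I2)
β0 stroke→J2  (only one effort-in slot at J2)
β3 stroke→J1  (J1 flow already set via bond 0)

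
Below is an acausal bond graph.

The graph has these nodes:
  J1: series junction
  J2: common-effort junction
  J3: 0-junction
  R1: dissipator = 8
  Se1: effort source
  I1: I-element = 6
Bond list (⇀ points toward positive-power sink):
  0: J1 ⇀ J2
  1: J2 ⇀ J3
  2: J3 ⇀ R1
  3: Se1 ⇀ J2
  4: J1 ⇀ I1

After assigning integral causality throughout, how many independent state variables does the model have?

b3 stroke→J2  (source Se1 imposes e)
b0 stroke→J1  (J2: bond 3 brought effort, rest push out)
b1 stroke→J3  (J2 effort already set via bond 3)
b2 stroke→R1  (common-e at J3 fixed by 1)
b4 stroke→I1  (J1: last free bond brings flow in)

1  (I1 all integral)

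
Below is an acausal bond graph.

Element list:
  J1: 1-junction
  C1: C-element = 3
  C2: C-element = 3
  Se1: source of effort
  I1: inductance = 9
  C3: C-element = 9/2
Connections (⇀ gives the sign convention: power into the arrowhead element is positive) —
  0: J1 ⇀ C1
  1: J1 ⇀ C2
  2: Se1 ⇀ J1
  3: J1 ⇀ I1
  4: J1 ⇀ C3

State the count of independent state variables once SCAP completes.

#2 stroke at J1  (source Se1 imposes e)
#0 stroke at J1  (C1 integral (e out))
#1 stroke at J1  (prefer integral on C2)
#3 stroke at I1  (I1 integral (f out))
#4 stroke at J1  (1-jn J1 has f-setter on 3)

4  (C1, C2, C3, I1 all integral)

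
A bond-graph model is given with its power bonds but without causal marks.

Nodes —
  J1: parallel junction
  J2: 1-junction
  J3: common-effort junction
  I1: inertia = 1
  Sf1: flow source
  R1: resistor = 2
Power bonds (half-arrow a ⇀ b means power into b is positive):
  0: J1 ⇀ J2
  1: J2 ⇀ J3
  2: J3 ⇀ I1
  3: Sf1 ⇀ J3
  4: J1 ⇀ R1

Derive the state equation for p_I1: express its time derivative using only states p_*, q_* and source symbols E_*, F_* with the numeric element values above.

dp_I1/dt = 2*F_Sf1 - 2*p_I1

β3 |Sf1  (Sf1 (Sf) sets flow on bond)
β2 |I1  (prefer integral on I1)
β1 |J3  (J3 needs exactly one e-in)
β0 |J2  (1-jn J2 has f-setter on 1)
β4 |J1  (only one effort-in slot at J1)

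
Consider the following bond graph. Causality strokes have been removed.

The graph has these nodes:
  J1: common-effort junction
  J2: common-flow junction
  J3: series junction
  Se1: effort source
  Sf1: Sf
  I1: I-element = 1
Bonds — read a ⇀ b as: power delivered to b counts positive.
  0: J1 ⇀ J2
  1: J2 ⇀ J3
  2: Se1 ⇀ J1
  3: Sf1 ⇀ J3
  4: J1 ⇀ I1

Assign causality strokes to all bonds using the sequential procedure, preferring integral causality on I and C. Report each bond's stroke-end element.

β2 →J1  (Se1 fixes effort; stroke away)
β3 →Sf1  (Sf1 (Sf) sets flow on bond)
β0 →J2  (0-jn J1 has e-setter on 2)
β4 →I1  (common-e at J1 fixed by 2)
β1 →J3  (only one flow-in slot at J2)

β0 →J2
β1 →J3
β2 →J1
β3 →Sf1
β4 →I1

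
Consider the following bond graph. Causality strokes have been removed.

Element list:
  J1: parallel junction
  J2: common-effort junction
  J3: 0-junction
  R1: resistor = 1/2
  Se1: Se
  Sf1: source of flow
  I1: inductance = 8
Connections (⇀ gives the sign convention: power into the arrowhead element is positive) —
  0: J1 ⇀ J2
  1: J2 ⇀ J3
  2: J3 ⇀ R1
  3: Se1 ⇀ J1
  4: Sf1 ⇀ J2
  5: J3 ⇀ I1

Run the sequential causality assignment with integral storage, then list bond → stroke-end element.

β3 →J1  (Se1: effort source, stroke at far end)
β4 →Sf1  (Sf1 fixes flow; stroke at Sf1)
β0 →J2  (0-jn J1 has e-setter on 3)
β1 →J3  (common-e at J2 fixed by 0)
β2 →R1  (0-jn J3 has e-setter on 1)
β5 →I1  (common-e at J3 fixed by 1)

bond 0 |J2
bond 1 |J3
bond 2 |R1
bond 3 |J1
bond 4 |Sf1
bond 5 |I1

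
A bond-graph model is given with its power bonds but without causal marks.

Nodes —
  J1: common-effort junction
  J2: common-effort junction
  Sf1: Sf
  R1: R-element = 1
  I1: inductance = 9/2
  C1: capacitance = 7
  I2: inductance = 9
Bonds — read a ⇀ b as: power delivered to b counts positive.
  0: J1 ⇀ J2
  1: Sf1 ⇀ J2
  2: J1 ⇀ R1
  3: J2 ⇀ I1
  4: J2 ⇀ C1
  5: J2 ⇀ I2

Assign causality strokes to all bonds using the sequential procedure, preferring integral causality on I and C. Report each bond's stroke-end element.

bond 1 →Sf1  (source Sf1 imposes f)
bond 3 →I1  (prefer integral on I1)
bond 4 →J2  (C1: C, integral causality)
bond 0 →J1  (J2: bond 4 brought effort, rest push out)
bond 5 →I2  (J2 effort already set via bond 4)
bond 2 →R1  (common-e at J1 fixed by 0)

#0 stroke→J1
#1 stroke→Sf1
#2 stroke→R1
#3 stroke→I1
#4 stroke→J2
#5 stroke→I2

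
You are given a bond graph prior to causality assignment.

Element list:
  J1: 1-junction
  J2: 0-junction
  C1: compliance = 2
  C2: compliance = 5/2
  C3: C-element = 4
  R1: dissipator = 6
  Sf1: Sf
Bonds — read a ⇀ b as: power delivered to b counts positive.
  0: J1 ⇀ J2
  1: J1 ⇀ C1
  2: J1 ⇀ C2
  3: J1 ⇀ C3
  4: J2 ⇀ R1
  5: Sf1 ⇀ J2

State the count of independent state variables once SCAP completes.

#5 →Sf1  (Sf1: flow source, stroke at near end)
#1 →J1  (prefer integral on C1)
#2 →J1  (C2 integral (e out))
#3 →J1  (C3 integral (e out))
#0 →J2  (J1: last free bond brings flow in)
#4 →R1  (J2 effort already set via bond 0)

3  (C1, C2, C3 all integral)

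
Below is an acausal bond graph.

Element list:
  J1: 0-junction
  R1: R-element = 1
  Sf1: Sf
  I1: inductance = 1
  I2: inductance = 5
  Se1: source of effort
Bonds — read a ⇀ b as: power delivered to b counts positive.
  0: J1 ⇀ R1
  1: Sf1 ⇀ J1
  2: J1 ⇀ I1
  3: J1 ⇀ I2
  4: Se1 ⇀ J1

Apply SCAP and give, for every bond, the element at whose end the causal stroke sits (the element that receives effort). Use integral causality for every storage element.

bond 1 stroke at Sf1  (source Sf1 imposes f)
bond 4 stroke at J1  (source Se1 imposes e)
bond 0 stroke at R1  (0-jn J1 has e-setter on 4)
bond 2 stroke at I1  (0-jn J1 has e-setter on 4)
bond 3 stroke at I2  (J1: bond 4 brought effort, rest push out)

bond 0 →R1
bond 1 →Sf1
bond 2 →I1
bond 3 →I2
bond 4 →J1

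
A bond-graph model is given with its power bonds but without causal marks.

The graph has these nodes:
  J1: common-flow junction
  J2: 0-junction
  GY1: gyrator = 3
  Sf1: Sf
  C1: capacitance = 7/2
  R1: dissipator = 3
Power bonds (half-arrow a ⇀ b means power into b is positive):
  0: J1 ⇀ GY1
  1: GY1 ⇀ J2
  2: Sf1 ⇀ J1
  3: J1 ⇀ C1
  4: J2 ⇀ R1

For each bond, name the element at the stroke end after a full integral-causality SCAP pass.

bond 2 →Sf1  (Sf1: flow source, stroke at near end)
bond 0 →J1  (J1 flow already set via bond 2)
bond 3 →J1  (common-f at J1 fixed by 2)
bond 1 →J2  (GY1 both-in/both-out from 0)
bond 4 →R1  (common-e at J2 fixed by 1)

bond 0 stroke→J1
bond 1 stroke→J2
bond 2 stroke→Sf1
bond 3 stroke→J1
bond 4 stroke→R1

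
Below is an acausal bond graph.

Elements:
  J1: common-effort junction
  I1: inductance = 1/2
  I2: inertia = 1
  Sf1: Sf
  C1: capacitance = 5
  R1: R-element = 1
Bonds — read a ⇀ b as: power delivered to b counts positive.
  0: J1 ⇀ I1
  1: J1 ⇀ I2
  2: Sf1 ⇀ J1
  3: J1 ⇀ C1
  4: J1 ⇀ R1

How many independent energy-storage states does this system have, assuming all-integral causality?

3  (C1, I1, I2 all integral)

bond 2 |Sf1  (Sf1 fixes flow; stroke at Sf1)
bond 0 |I1  (I1 outputs flow p/I1)
bond 1 |I2  (I2 integral (f out))
bond 3 |J1  (prefer integral on C1)
bond 4 |R1  (common-e at J1 fixed by 3)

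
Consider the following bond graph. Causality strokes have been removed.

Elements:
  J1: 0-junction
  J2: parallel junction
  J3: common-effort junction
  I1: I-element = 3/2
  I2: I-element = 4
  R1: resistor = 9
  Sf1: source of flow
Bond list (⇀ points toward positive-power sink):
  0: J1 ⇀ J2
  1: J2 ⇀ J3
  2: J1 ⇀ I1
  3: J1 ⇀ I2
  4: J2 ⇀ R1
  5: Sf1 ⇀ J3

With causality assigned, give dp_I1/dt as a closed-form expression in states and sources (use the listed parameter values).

dp_I1/dt = 9*F_Sf1 - 6*p_I1 - 9*p_I2/4

#5 →Sf1  (source Sf1 imposes f)
#1 →J3  (J3 needs exactly one e-in)
#2 →I1  (I1: I, integral causality)
#3 →I2  (I2 integral (f out))
#0 →J1  (J1 needs exactly one e-in)
#4 →J2  (closing 0-jn rule on J2)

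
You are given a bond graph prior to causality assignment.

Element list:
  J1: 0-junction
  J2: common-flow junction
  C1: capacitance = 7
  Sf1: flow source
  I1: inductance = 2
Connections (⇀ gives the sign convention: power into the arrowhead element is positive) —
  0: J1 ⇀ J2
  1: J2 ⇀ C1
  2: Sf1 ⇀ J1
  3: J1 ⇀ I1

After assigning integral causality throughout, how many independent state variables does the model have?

2  (C1, I1 all integral)

b2 →Sf1  (source Sf1 imposes f)
b1 →J2  (C1 outputs effort q/C1)
b0 →J1  (J2 needs exactly one f-in)
b3 →I1  (common-e at J1 fixed by 0)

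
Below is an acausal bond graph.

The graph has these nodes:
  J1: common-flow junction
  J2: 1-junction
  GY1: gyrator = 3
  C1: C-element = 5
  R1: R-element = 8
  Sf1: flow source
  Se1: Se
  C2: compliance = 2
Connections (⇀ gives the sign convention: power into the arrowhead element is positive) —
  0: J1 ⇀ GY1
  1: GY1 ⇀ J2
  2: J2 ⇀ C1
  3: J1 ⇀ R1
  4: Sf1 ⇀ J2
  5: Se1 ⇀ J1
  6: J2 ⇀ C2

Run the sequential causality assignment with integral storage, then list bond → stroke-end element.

bond 4 stroke→Sf1  (Sf1: flow source, stroke at near end)
bond 5 stroke→J1  (Se1 (Se) sets effort on bond)
bond 1 stroke→J2  (common-f at J2 fixed by 4)
bond 2 stroke→J2  (J2 flow already set via bond 4)
bond 6 stroke→J2  (J2: bond 4 brought flow, rest push out)
bond 0 stroke→J1  (GY1: gyrator matches bond 1)
bond 3 stroke→R1  (J1 needs exactly one f-in)

β0 |J1
β1 |J2
β2 |J2
β3 |R1
β4 |Sf1
β5 |J1
β6 |J2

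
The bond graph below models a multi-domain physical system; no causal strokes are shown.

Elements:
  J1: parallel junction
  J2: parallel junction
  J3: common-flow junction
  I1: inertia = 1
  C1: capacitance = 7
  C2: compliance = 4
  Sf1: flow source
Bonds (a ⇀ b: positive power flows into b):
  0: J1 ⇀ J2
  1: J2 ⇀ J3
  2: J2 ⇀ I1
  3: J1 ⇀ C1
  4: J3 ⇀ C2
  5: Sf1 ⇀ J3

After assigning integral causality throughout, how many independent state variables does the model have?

b5 |Sf1  (Sf1 fixes flow; stroke at Sf1)
b1 |J3  (J3 flow already set via bond 5)
b4 |J3  (J3: bond 5 brought flow, rest push out)
b2 |I1  (I1 integral (f out))
b0 |J2  (only one effort-in slot at J2)
b3 |J1  (J1 needs exactly one e-in)

3  (C1, C2, I1 all integral)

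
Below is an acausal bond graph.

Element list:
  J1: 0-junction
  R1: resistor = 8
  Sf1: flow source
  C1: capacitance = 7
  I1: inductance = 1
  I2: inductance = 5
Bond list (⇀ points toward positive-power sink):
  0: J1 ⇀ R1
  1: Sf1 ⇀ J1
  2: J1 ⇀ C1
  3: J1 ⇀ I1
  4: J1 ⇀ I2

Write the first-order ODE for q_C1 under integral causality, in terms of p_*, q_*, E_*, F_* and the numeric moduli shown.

dq_C1/dt = F_Sf1 - p_I1 - p_I2/5 - q_C1/56

#1 |Sf1  (Sf1: flow source, stroke at near end)
#2 |J1  (prefer integral on C1)
#0 |R1  (J1: bond 2 brought effort, rest push out)
#3 |I1  (J1 effort already set via bond 2)
#4 |I2  (J1: bond 2 brought effort, rest push out)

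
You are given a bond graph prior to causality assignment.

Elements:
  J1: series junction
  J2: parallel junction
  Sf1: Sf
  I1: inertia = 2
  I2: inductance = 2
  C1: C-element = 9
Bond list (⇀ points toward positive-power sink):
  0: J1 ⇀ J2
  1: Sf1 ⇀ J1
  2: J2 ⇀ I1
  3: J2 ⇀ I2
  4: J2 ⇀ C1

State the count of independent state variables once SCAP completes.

#1 →Sf1  (source Sf1 imposes f)
#0 →J1  (J1: bond 1 brought flow, rest push out)
#2 →I1  (I1 integral (f out))
#3 →I2  (I2 outputs flow p/I2)
#4 →J2  (J2: last free bond brings effort in)

3  (C1, I1, I2 all integral)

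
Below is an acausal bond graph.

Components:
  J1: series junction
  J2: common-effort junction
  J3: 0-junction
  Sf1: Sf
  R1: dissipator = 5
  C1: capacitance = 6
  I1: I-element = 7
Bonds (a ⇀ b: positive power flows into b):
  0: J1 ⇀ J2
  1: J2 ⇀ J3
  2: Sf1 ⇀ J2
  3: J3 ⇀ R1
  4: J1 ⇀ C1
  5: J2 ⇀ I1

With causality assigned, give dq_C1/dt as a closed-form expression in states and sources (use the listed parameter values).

dq_C1/dt = -F_Sf1 + p_I1/7 - q_C1/30

β2 →Sf1  (Sf1: flow source, stroke at near end)
β4 →J1  (C1 outputs effort q/C1)
β0 →J2  (closing 1-jn rule on J1)
β1 →J3  (J2: bond 0 brought effort, rest push out)
β5 →I1  (common-e at J2 fixed by 0)
β3 →R1  (J3: bond 1 brought effort, rest push out)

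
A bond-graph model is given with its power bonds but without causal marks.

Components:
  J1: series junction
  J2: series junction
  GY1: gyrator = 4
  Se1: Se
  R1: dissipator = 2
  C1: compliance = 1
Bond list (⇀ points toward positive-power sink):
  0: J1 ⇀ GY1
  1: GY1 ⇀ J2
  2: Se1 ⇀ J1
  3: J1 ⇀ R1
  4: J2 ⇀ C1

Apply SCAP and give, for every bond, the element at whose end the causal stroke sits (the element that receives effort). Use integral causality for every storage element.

β2 stroke→J1  (source Se1 imposes e)
β4 stroke→J2  (prefer integral on C1)
β1 stroke→GY1  (only one flow-in slot at J2)
β0 stroke→GY1  (GY1 both-in/both-out from 1)
β3 stroke→J1  (J1 flow already set via bond 0)

b0 stroke→GY1
b1 stroke→GY1
b2 stroke→J1
b3 stroke→J1
b4 stroke→J2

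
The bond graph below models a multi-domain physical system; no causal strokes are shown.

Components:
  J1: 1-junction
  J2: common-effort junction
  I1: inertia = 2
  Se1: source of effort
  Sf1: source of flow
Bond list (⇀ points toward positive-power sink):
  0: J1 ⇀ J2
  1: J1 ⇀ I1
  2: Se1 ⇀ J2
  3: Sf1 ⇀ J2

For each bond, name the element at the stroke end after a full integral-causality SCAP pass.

bond 0 stroke at J1
bond 1 stroke at I1
bond 2 stroke at J2
bond 3 stroke at Sf1

b2 stroke at J2  (Se1 (Se) sets effort on bond)
b3 stroke at Sf1  (Sf1 (Sf) sets flow on bond)
b0 stroke at J1  (J2: bond 2 brought effort, rest push out)
b1 stroke at I1  (J1: last free bond brings flow in)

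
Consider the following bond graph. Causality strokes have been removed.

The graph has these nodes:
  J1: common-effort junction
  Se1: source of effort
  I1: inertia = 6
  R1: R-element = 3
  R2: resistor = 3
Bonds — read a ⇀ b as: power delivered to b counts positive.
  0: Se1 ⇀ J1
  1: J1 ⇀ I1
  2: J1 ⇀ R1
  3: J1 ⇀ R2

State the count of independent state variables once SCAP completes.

1  (I1 all integral)

#0 stroke→J1  (source Se1 imposes e)
#1 stroke→I1  (common-e at J1 fixed by 0)
#2 stroke→R1  (common-e at J1 fixed by 0)
#3 stroke→R2  (common-e at J1 fixed by 0)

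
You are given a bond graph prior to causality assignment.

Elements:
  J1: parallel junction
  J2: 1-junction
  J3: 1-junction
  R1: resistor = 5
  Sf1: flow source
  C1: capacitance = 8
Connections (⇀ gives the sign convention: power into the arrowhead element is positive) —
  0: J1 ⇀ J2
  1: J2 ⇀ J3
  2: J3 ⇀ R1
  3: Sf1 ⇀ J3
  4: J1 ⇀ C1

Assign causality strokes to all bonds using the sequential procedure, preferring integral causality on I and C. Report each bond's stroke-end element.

β3 →Sf1  (source Sf1 imposes f)
β1 →J3  (1-jn J3 has f-setter on 3)
β2 →J3  (J3: bond 3 brought flow, rest push out)
β0 →J2  (J2 flow already set via bond 1)
β4 →J1  (J1 needs exactly one e-in)

β0 stroke at J2
β1 stroke at J3
β2 stroke at J3
β3 stroke at Sf1
β4 stroke at J1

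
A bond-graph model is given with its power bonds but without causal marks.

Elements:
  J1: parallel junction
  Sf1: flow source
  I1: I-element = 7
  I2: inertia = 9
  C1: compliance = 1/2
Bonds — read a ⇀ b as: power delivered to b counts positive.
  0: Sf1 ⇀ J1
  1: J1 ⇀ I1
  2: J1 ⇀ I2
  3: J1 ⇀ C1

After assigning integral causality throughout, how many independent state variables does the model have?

b0 |Sf1  (Sf1 (Sf) sets flow on bond)
b1 |I1  (prefer integral on I1)
b2 |I2  (prefer integral on I2)
b3 |J1  (closing 0-jn rule on J1)

3  (C1, I1, I2 all integral)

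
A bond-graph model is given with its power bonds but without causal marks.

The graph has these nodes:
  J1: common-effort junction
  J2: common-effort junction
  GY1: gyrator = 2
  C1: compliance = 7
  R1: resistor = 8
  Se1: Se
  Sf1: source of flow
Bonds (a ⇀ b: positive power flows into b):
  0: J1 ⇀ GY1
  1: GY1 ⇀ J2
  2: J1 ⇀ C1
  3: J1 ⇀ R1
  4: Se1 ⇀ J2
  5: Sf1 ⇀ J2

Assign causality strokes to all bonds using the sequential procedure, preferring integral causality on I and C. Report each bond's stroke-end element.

#0 →GY1
#1 →GY1
#2 →J1
#3 →R1
#4 →J2
#5 →Sf1

β4 →J2  (Se1 fixes effort; stroke away)
β5 →Sf1  (Sf1 (Sf) sets flow on bond)
β1 →GY1  (J2: bond 4 brought effort, rest push out)
β0 →GY1  (GY1: gyrator matches bond 1)
β2 →J1  (prefer integral on C1)
β3 →R1  (J1: bond 2 brought effort, rest push out)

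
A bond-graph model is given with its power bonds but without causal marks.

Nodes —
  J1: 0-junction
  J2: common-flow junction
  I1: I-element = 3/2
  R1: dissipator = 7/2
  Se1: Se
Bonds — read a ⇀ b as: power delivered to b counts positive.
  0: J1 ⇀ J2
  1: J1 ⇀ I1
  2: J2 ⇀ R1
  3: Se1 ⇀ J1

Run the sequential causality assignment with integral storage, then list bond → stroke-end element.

β0 |J2
β1 |I1
β2 |R1
β3 |J1

β3 stroke at J1  (source Se1 imposes e)
β0 stroke at J2  (common-e at J1 fixed by 3)
β1 stroke at I1  (J1: bond 3 brought effort, rest push out)
β2 stroke at R1  (J2: last free bond brings flow in)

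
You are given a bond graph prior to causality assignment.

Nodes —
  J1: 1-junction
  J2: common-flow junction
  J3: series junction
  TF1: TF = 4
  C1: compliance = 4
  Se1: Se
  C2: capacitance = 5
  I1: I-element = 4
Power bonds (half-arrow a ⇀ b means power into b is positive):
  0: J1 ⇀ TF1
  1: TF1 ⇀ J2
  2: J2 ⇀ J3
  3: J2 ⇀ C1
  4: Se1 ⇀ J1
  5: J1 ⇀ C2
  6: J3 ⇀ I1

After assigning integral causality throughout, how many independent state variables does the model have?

3  (C1, C2, I1 all integral)

β4 stroke at J1  (source Se1 imposes e)
β3 stroke at J2  (C1 outputs effort q/C1)
β5 stroke at J1  (prefer integral on C2)
β0 stroke at TF1  (only one flow-in slot at J1)
β1 stroke at J2  (TF1 one-in-one-out from 0)
β2 stroke at J3  (only one flow-in slot at J2)
β6 stroke at I1  (J3 needs exactly one f-in)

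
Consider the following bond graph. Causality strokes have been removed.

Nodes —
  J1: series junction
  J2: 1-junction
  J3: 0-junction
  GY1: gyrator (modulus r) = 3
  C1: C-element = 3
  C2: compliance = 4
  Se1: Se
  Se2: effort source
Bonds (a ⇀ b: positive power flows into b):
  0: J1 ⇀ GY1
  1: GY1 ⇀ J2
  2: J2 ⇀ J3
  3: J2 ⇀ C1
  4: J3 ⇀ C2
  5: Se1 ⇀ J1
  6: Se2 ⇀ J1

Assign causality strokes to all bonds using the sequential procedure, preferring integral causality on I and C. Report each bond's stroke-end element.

b0 stroke→GY1
b1 stroke→GY1
b2 stroke→J2
b3 stroke→J2
b4 stroke→J3
b5 stroke→J1
b6 stroke→J1

β5 →J1  (source Se1 imposes e)
β6 →J1  (Se2 fixes effort; stroke away)
β0 →GY1  (J1 needs exactly one f-in)
β1 →GY1  (GY1: gyrator matches bond 0)
β2 →J2  (J2: bond 1 brought flow, rest push out)
β3 →J2  (J2: bond 1 brought flow, rest push out)
β4 →J3  (J3: last free bond brings effort in)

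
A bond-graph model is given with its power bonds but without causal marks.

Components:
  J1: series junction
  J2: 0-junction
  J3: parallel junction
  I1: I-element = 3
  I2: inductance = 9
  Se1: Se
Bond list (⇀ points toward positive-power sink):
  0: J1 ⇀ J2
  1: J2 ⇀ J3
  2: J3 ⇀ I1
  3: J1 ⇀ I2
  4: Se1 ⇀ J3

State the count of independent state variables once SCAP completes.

2  (I1, I2 all integral)

β4 →J3  (Se1 fixes effort; stroke away)
β1 →J2  (common-e at J3 fixed by 4)
β2 →I1  (common-e at J3 fixed by 4)
β0 →J1  (common-e at J2 fixed by 1)
β3 →I2  (J1 needs exactly one f-in)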